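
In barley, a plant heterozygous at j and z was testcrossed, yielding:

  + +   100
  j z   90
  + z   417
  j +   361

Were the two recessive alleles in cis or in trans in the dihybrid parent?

The two most frequent classes are + z (417) and j + (361); these are the parental (non-recombinant) types.
So the F1 carried + z on one chromosome and j + on the other — the recessive alleles are on opposite chromosomes (trans / repulsion).

trans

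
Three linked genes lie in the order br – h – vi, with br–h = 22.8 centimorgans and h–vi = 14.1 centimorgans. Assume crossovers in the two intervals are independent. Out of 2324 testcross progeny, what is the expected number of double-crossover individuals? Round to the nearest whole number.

Map distances give recombination frequencies of 0.228 and 0.141 for the two intervals.
With no interference, expected double-crossover frequency = 0.228 × 0.141 = 0.03215.
Expected number = 0.03215 × 2324 = 74.71 ≈ 75.

75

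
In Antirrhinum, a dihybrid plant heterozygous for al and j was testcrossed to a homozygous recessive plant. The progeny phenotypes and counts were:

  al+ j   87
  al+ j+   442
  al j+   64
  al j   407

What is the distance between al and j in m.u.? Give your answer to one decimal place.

15.1 m.u.

The two most frequent classes, al+ j+ (442) and al j (407), are the parental types, so the F1 was al+ j+ / al j.
The recombinant classes are al+ j and al j+: 87 + 64 = 151.
Recombination frequency = 151/1000 = 0.1510 ≈ 15.1%, i.e. 15.1 m.u.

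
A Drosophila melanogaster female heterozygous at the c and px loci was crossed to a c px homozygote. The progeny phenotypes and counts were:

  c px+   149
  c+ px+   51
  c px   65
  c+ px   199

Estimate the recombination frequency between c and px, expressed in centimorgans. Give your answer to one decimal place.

The two most frequent classes, c+ px (199) and c px+ (149), are the parental types, so the F1 was c+ px / c px+.
The recombinant classes are c+ px+ and c px: 51 + 65 = 116.
Recombination frequency = 116/464 = 0.2500 ≈ 25.0%, i.e. 25.0 centimorgans.

25.0 centimorgans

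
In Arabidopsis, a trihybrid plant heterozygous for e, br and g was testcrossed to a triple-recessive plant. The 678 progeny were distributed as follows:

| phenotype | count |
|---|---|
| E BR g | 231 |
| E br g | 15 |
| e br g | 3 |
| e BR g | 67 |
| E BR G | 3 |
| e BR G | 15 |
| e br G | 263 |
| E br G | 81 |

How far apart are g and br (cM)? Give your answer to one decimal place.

The two most frequent reciprocal classes, e br G and E BR g, are the parental types, so the F1 was e br G / E BR g.
The two rarest classes, e br g and E BR G, are the double crossovers. Comparing them with the parentals, only the g allele has switched, so g is the middle locus and the order is e – g – br.
Crossovers in the g–br interval produce the single-crossover classes e BR G and E br g (15 + 15 = 30) plus the double crossovers (6).
RF(g–br) = (30 + 6) / 678 = 36/678 = 0.0531 → 5.3 cM.

5.3 cM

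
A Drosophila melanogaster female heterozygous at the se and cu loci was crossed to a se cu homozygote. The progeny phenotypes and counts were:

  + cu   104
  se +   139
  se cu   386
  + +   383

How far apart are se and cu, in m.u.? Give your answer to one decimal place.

24.0 m.u.

The two most frequent classes, + + (383) and se cu (386), are the parental types, so the F1 was + + / se cu.
The recombinant classes are + cu and se +: 104 + 139 = 243.
Recombination frequency = 243/1012 = 0.2401 ≈ 24.0%, i.e. 24.0 m.u.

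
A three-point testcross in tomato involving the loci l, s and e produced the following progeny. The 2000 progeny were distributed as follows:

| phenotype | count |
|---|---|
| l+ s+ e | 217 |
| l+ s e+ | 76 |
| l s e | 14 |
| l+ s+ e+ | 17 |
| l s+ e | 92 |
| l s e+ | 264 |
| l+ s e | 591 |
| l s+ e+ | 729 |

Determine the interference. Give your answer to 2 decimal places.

0.39

The two most frequent reciprocal classes, l s+ e+ and l+ s e, are the parental types, so the F1 was l s+ e+ / l+ s e.
The two rarest classes, l+ s+ e+ and l s e, are the double crossovers. Comparing them with the parentals, only the l allele has switched, so l is the middle locus and the order is e – l – s.
e–l: (168 + 31)/2000 = 0.0995; l–s: (481 + 31)/2000 = 0.2560.
Expected DCO frequency = 0.0995 × 0.2560 ≈ 0.02547; observed = 31/2000 ≈ 0.01550.
Coefficient of coincidence = 0.01550/0.02547 ≈ 0.61; interference = 1 − 0.61 = 0.39.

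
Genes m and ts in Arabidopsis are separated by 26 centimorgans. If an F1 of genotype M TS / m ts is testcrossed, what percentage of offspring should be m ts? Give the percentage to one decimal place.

A map distance of 26 centimorgans corresponds to a recombination frequency of 0.260.
The F1 is M TS / m ts, so m ts is a parental gamete class with expected frequency (1 − r)/2 = 0.740/2 = 0.3700.
That is 0.3700 = 37.0% of the progeny.

37.0%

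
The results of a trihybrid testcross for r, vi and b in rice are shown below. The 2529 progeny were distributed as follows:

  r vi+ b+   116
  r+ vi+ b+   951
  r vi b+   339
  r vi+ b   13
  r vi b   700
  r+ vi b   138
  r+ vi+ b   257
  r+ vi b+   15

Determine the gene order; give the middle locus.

The two most frequent reciprocal classes, r+ vi+ b+ and r vi b, are the parental types, so the F1 was r+ vi+ b+ / r vi b.
The two rarest classes, r+ vi b+ and r vi+ b, are the double crossovers. Comparing them with the parentals, only the vi allele has switched, so vi is the middle locus and the order is b – vi – r.

vi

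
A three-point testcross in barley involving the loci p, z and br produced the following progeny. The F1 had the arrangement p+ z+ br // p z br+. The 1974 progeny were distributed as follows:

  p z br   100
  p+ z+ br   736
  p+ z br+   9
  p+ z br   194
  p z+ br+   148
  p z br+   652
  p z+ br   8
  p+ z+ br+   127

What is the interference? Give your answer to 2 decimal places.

0.62

The two rarest classes, p z+ br and p+ z br+, are the double crossovers. Comparing them with the parentals, only the p allele has switched, so p is the middle locus and the order is z – p – br.
z–p: (342 + 17)/1974 = 0.1819; p–br: (227 + 17)/1974 = 0.1236.
Expected DCO frequency = 0.1819 × 0.1236 ≈ 0.02248; observed = 17/1974 ≈ 0.00861.
Coefficient of coincidence = 0.00861/0.02248 ≈ 0.38; interference = 1 − 0.38 = 0.62.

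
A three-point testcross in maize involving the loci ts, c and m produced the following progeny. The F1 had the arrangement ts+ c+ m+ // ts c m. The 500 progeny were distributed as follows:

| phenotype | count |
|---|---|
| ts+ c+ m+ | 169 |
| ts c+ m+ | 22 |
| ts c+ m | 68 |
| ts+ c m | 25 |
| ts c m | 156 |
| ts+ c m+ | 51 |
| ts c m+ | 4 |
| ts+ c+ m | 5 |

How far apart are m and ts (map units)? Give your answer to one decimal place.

11.2 map units

The two rarest classes, ts+ c+ m and ts c m+, are the double crossovers. Comparing them with the parentals, only the m allele has switched, so m is the middle locus and the order is ts – m – c.
Crossovers in the ts–m interval produce the single-crossover classes ts c+ m+ and ts+ c m (22 + 25 = 47) plus the double crossovers (9).
RF(ts–m) = (47 + 9) / 500 = 56/500 = 0.1120 → 11.2 map units.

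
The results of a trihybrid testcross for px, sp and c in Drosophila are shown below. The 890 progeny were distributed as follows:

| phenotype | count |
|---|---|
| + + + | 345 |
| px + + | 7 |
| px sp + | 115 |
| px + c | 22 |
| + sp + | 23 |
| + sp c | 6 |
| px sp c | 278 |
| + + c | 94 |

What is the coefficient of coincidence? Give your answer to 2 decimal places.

The two most frequent reciprocal classes, + + + and px sp c, are the parental types, so the F1 was + + + / px sp c.
The two rarest classes, px + + and + sp c, are the double crossovers. Comparing them with the parentals, only the px allele has switched, so px is the middle locus and the order is c – px – sp.
c–px: (209 + 13)/890 = 0.2494; px–sp: (45 + 13)/890 = 0.0652.
Expected DCO frequency = 0.2494 × 0.0652 ≈ 0.01626; observed = 13/890 ≈ 0.01461.
Coefficient of coincidence = 0.01461/0.01626 ≈ 0.90.

0.90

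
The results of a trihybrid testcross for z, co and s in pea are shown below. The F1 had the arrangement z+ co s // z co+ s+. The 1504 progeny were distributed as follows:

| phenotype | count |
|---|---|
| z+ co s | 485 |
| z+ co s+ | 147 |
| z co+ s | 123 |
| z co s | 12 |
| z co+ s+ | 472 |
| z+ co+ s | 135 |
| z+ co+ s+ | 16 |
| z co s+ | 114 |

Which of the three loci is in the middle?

z

The two rarest classes, z co s and z+ co+ s+, are the double crossovers. Comparing them with the parentals, only the z allele has switched, so z is the middle locus and the order is co – z – s.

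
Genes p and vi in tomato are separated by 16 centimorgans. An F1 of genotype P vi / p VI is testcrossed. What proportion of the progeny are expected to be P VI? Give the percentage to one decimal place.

A map distance of 16 centimorgans corresponds to a recombination frequency of 0.160.
The F1 is P vi / p VI, so P VI is a recombinant gamete class with expected frequency r/2 = 0.160/2 = 0.0800.
That is 0.0800 = 8.0% of the progeny.

8.0%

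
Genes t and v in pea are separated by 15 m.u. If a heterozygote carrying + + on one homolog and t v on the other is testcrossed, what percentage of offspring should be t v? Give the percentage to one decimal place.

A map distance of 15 m.u. corresponds to a recombination frequency of 0.150.
The F1 is + + / t v, so t v is a parental gamete class with expected frequency (1 − r)/2 = 0.850/2 = 0.4250.
That is 0.4250 = 42.5% of the progeny.

42.5%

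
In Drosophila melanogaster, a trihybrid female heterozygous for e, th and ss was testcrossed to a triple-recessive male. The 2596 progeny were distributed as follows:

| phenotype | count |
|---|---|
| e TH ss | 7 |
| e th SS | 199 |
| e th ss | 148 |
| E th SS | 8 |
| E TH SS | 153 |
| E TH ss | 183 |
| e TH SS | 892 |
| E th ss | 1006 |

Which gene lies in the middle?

The two most frequent reciprocal classes, E th ss and e TH SS, are the parental types, so the F1 was E th ss / e TH SS.
The two rarest classes, E th SS and e TH ss, are the double crossovers. Comparing them with the parentals, only the ss allele has switched, so ss is the middle locus and the order is th – ss – e.

ss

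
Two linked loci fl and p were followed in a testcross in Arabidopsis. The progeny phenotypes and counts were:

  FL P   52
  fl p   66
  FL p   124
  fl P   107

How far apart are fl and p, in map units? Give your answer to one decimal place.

33.8 map units

The two most frequent classes, FL p (124) and fl P (107), are the parental types, so the F1 was FL p / fl P.
The recombinant classes are FL P and fl p: 52 + 66 = 118.
Recombination frequency = 118/349 = 0.3381 ≈ 33.8%, i.e. 33.8 map units.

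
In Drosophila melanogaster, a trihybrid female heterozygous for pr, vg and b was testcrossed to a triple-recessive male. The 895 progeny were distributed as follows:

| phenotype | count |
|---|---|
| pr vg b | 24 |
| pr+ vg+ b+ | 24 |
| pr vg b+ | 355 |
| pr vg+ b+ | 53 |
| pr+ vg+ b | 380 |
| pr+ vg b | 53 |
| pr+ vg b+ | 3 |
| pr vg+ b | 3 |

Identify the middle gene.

pr

The two most frequent reciprocal classes, pr vg b+ and pr+ vg+ b, are the parental types, so the F1 was pr vg b+ / pr+ vg+ b.
The two rarest classes, pr+ vg b+ and pr vg+ b, are the double crossovers. Comparing them with the parentals, only the pr allele has switched, so pr is the middle locus and the order is vg – pr – b.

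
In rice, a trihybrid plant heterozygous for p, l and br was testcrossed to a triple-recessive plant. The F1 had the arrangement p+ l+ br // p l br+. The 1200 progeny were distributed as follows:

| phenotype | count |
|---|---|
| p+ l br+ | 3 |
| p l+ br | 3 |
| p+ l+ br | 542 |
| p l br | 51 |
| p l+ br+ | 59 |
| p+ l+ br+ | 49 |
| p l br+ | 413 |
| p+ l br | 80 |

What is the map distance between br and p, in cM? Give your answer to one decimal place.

8.8 cM

The two rarest classes, p l+ br and p+ l br+, are the double crossovers. Comparing them with the parentals, only the p allele has switched, so p is the middle locus and the order is br – p – l.
Crossovers in the br–p interval produce the single-crossover classes p+ l+ br+ and p l br (49 + 51 = 100) plus the double crossovers (6).
RF(br–p) = (100 + 6) / 1200 = 106/1200 = 0.0883 → 8.8 cM.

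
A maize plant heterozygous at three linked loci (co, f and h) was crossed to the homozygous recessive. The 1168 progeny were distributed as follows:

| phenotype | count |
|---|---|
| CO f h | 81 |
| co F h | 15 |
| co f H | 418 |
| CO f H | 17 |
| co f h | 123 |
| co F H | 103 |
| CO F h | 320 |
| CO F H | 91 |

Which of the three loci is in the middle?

The two most frequent reciprocal classes, co f H and CO F h, are the parental types, so the F1 was co f H / CO F h.
The two rarest classes, CO f H and co F h, are the double crossovers. Comparing them with the parentals, only the co allele has switched, so co is the middle locus and the order is h – co – f.

co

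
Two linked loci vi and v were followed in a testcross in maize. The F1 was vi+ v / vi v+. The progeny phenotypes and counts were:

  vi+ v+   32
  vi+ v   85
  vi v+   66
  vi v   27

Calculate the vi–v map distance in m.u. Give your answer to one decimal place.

28.1 m.u.

The recombinant classes are vi+ v+ and vi v: 32 + 27 = 59.
Recombination frequency = 59/210 = 0.2810 ≈ 28.1%, i.e. 28.1 m.u.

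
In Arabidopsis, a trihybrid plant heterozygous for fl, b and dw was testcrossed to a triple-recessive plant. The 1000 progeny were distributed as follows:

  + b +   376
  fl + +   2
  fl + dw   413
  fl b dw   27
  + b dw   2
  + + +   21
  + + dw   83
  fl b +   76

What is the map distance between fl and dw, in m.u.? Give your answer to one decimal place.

The two most frequent reciprocal classes, + b + and fl + dw, are the parental types, so the F1 was + b + / fl + dw.
The two rarest classes, + b dw and fl + +, are the double crossovers. Comparing them with the parentals, only the dw allele has switched, so dw is the middle locus and the order is b – dw – fl.
Crossovers in the dw–fl interval produce the single-crossover classes fl b + and + + dw (76 + 83 = 159) plus the double crossovers (4).
RF(dw–fl) = (159 + 4) / 1000 = 163/1000 = 0.1630 → 16.3 m.u.

16.3 m.u.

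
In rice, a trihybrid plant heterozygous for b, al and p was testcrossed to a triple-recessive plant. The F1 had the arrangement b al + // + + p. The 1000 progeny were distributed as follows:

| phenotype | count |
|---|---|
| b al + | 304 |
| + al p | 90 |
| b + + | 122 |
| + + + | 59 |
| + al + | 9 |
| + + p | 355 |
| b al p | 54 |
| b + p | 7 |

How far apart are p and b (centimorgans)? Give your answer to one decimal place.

The two rarest classes, + al + and b + p, are the double crossovers. Comparing them with the parentals, only the b allele has switched, so b is the middle locus and the order is al – b – p.
Crossovers in the b–p interval produce the single-crossover classes b al p and + + + (54 + 59 = 113) plus the double crossovers (16).
RF(b–p) = (113 + 16) / 1000 = 129/1000 = 0.1290 → 12.9 centimorgans.

12.9 centimorgans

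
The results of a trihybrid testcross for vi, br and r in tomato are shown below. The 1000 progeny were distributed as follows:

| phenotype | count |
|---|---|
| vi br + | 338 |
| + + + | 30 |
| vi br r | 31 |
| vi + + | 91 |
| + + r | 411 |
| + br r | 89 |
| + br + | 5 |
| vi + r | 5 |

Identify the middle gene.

vi

The two most frequent reciprocal classes, + + r and vi br +, are the parental types, so the F1 was + + r / vi br +.
The two rarest classes, vi + r and + br +, are the double crossovers. Comparing them with the parentals, only the vi allele has switched, so vi is the middle locus and the order is br – vi – r.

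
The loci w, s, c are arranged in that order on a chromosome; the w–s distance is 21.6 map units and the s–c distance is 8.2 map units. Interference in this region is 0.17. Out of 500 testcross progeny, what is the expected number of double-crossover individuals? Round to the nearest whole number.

Map distances give recombination frequencies of 0.216 and 0.082 for the two intervals.
With interference 0.17 (so coincidence = 0.83), expected double-crossover frequency = 0.216 × 0.082 × 0.83 = 0.01470.
Expected number = 0.01470 × 500 = 7.35 ≈ 7.

7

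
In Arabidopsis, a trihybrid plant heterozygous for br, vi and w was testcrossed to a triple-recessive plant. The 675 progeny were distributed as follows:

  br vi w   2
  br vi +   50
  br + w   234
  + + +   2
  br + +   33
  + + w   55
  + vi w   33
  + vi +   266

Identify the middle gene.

The two most frequent reciprocal classes, + vi + and br + w, are the parental types, so the F1 was + vi + / br + w.
The two rarest classes, + + + and br vi w, are the double crossovers. Comparing them with the parentals, only the vi allele has switched, so vi is the middle locus and the order is br – vi – w.

vi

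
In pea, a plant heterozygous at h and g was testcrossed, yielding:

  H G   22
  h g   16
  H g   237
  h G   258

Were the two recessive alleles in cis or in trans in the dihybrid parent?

trans

The two most frequent classes are H g (237) and h G (258); these are the parental (non-recombinant) types.
So the F1 carried H g on one chromosome and h G on the other — the recessive alleles are on opposite chromosomes (trans / repulsion).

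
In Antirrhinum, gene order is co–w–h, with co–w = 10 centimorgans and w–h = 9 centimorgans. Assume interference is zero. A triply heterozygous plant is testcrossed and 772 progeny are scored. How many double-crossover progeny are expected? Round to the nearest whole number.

Map distances give recombination frequencies of 0.100 and 0.090 for the two intervals.
With no interference, expected double-crossover frequency = 0.100 × 0.090 = 0.00900.
Expected number = 0.00900 × 772 = 6.95 ≈ 7.

7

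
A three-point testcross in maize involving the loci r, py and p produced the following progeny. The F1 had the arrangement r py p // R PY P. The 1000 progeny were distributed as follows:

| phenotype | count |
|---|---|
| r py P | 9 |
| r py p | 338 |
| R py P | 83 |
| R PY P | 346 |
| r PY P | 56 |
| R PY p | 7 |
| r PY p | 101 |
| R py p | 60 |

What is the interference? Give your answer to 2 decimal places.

0.39

The two rarest classes, r py P and R PY p, are the double crossovers. Comparing them with the parentals, only the p allele has switched, so p is the middle locus and the order is r – p – py.
r–p: (116 + 16)/1000 = 0.1320; p–py: (184 + 16)/1000 = 0.2000.
Expected DCO frequency = 0.1320 × 0.2000 ≈ 0.02640; observed = 16/1000 ≈ 0.01600.
Coefficient of coincidence = 0.01600/0.02640 ≈ 0.61; interference = 1 − 0.61 = 0.39.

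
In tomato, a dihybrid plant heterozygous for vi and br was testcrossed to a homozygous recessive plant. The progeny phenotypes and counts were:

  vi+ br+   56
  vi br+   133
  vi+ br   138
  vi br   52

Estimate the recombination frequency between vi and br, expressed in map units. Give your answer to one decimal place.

28.5 map units

The two most frequent classes, vi+ br (138) and vi br+ (133), are the parental types, so the F1 was vi+ br / vi br+.
The recombinant classes are vi+ br+ and vi br: 56 + 52 = 108.
Recombination frequency = 108/379 = 0.2850 ≈ 28.5%, i.e. 28.5 map units.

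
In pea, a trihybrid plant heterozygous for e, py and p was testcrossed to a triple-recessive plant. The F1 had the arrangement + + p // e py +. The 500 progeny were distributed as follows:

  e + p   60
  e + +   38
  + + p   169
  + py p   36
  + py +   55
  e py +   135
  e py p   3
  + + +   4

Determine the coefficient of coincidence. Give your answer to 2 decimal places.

The two rarest classes, + + + and e py p, are the double crossovers. Comparing them with the parentals, only the p allele has switched, so p is the middle locus and the order is py – p – e.
py–p: (74 + 7)/500 = 0.1620; p–e: (115 + 7)/500 = 0.2440.
Expected DCO frequency = 0.1620 × 0.2440 ≈ 0.03953; observed = 7/500 ≈ 0.01400.
Coefficient of coincidence = 0.01400/0.03953 ≈ 0.35.

0.35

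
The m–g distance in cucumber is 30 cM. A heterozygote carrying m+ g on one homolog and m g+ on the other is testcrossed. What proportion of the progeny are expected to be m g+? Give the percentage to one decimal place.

A map distance of 30 cM corresponds to a recombination frequency of 0.300.
The F1 is m+ g / m g+, so m g+ is a parental gamete class with expected frequency (1 − r)/2 = 0.700/2 = 0.3500.
That is 0.3500 = 35.0% of the progeny.

35.0%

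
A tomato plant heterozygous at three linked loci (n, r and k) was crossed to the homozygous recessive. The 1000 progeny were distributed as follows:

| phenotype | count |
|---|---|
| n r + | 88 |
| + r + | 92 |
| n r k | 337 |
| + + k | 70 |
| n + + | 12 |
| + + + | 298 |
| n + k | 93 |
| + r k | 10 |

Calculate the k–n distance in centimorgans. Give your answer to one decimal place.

The two most frequent reciprocal classes, + + + and n r k, are the parental types, so the F1 was + + + / n r k.
The two rarest classes, n + + and + r k, are the double crossovers. Comparing them with the parentals, only the n allele has switched, so n is the middle locus and the order is r – n – k.
Crossovers in the n–k interval produce the single-crossover classes + + k and n r + (70 + 88 = 158) plus the double crossovers (22).
RF(n–k) = (158 + 22) / 1000 = 180/1000 = 0.1800 → 18.0 centimorgans.

18.0 centimorgans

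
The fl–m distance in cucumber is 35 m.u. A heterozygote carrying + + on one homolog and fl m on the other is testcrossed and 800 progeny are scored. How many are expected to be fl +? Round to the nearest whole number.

140

A map distance of 35 m.u. corresponds to a recombination frequency of 0.350.
The F1 is + + / fl m, so fl + is a recombinant gamete class with expected frequency r/2 = 0.350/2 = 0.1750.
Expected number = 0.1750 × 800 = 140.00 ≈ 140.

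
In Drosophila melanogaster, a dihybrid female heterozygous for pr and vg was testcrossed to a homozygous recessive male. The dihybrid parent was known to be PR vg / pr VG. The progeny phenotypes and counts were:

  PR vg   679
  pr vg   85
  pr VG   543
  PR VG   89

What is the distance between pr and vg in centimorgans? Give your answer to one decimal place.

12.5 centimorgans

The recombinant classes are PR VG and pr vg: 89 + 85 = 174.
Recombination frequency = 174/1396 = 0.1246 ≈ 12.5%, i.e. 12.5 centimorgans.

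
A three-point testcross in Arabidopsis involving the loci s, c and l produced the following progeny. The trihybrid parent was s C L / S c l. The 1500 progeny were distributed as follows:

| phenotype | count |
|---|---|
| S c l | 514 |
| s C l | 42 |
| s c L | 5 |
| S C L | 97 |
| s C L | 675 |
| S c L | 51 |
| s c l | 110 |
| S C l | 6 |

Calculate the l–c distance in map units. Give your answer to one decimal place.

The two rarest classes, s c L and S C l, are the double crossovers. Comparing them with the parentals, only the c allele has switched, so c is the middle locus and the order is s – c – l.
Crossovers in the c–l interval produce the single-crossover classes s C l and S c L (42 + 51 = 93) plus the double crossovers (11).
RF(c–l) = (93 + 11) / 1500 = 104/1500 = 0.0693 → 6.9 map units.

6.9 map units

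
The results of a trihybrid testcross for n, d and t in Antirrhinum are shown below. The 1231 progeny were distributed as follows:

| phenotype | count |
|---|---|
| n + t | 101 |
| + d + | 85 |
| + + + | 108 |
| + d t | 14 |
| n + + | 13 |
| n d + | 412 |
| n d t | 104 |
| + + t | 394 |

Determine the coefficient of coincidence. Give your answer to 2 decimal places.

0.65

The two most frequent reciprocal classes, + + t and n d +, are the parental types, so the F1 was + + t / n d +.
The two rarest classes, + d t and n + +, are the double crossovers. Comparing them with the parentals, only the d allele has switched, so d is the middle locus and the order is n – d – t.
n–d: (186 + 27)/1231 = 0.1730; d–t: (212 + 27)/1231 = 0.1942.
Expected DCO frequency = 0.1730 × 0.1942 ≈ 0.03360; observed = 27/1231 ≈ 0.02193.
Coefficient of coincidence = 0.02193/0.03360 ≈ 0.65.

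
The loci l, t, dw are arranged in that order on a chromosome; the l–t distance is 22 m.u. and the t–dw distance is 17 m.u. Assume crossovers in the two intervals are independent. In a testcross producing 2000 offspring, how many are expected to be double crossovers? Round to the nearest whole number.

Map distances give recombination frequencies of 0.220 and 0.170 for the two intervals.
With no interference, expected double-crossover frequency = 0.220 × 0.170 = 0.03740.
Expected number = 0.03740 × 2000 = 74.80 ≈ 75.

75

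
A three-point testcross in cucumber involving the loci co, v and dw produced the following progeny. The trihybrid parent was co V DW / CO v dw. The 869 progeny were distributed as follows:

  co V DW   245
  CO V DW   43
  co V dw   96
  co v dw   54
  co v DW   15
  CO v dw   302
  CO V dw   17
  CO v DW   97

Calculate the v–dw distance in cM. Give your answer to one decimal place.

25.9 cM

The two rarest classes, co v DW and CO V dw, are the double crossovers. Comparing them with the parentals, only the v allele has switched, so v is the middle locus and the order is dw – v – co.
Crossovers in the dw–v interval produce the single-crossover classes co V dw and CO v DW (96 + 97 = 193) plus the double crossovers (32).
RF(dw–v) = (193 + 32) / 869 = 225/869 = 0.2589 → 25.9 cM.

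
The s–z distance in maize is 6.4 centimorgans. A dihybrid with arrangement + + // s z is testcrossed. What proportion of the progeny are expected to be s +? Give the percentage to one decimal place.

A map distance of 6.4 centimorgans corresponds to a recombination frequency of 0.064.
The F1 is + + / s z, so s + is a recombinant gamete class with expected frequency r/2 = 0.064/2 = 0.0320.
That is 0.0320 = 3.2% of the progeny.

3.2%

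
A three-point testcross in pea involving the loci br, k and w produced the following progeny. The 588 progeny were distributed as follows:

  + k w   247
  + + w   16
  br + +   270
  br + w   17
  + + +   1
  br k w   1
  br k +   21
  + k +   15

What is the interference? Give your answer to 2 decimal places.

The two most frequent reciprocal classes, br + + and + k w, are the parental types, so the F1 was br + + / + k w.
The two rarest classes, + + + and br k w, are the double crossovers. Comparing them with the parentals, only the br allele has switched, so br is the middle locus and the order is k – br – w.
k–br: (37 + 2)/588 = 0.0663; br–w: (32 + 2)/588 = 0.0578.
Expected DCO frequency = 0.0663 × 0.0578 ≈ 0.00383; observed = 2/588 ≈ 0.00340.
Coefficient of coincidence = 0.00340/0.00383 ≈ 0.89; interference = 1 − 0.89 = 0.11.

0.11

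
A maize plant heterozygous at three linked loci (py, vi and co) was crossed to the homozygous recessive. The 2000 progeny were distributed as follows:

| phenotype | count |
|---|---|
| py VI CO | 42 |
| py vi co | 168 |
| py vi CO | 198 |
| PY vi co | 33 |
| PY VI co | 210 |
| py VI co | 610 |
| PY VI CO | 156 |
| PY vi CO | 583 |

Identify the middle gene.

co

The two most frequent reciprocal classes, PY vi CO and py VI co, are the parental types, so the F1 was PY vi CO / py VI co.
The two rarest classes, PY vi co and py VI CO, are the double crossovers. Comparing them with the parentals, only the co allele has switched, so co is the middle locus and the order is vi – co – py.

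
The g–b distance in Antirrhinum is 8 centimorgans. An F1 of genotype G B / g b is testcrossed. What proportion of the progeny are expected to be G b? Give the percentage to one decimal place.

4.0%

A map distance of 8 centimorgans corresponds to a recombination frequency of 0.080.
The F1 is G B / g b, so G b is a recombinant gamete class with expected frequency r/2 = 0.080/2 = 0.0400.
That is 0.0400 = 4.0% of the progeny.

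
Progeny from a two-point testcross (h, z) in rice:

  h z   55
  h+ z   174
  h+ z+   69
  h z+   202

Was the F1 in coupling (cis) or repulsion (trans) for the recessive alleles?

The two most frequent classes are h+ z (174) and h z+ (202); these are the parental (non-recombinant) types.
So the F1 carried h+ z on one chromosome and h z+ on the other — the recessive alleles are on opposite chromosomes (trans / repulsion).

trans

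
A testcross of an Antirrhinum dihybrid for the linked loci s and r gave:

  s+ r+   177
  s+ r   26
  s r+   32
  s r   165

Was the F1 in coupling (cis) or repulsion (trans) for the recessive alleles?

cis

The two most frequent classes are s+ r+ (177) and s r (165); these are the parental (non-recombinant) types.
So the F1 carried s+ r+ on one chromosome and s r on the other — the recessive alleles are on the same chromosome (cis / coupling).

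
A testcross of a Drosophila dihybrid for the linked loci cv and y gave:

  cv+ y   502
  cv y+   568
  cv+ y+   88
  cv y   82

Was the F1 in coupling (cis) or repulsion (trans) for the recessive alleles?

The two most frequent classes are cv+ y (502) and cv y+ (568); these are the parental (non-recombinant) types.
So the F1 carried cv+ y on one chromosome and cv y+ on the other — the recessive alleles are on opposite chromosomes (trans / repulsion).

trans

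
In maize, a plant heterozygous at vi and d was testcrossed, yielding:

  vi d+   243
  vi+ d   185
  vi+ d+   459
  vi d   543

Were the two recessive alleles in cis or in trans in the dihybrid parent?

The two most frequent classes are vi+ d+ (459) and vi d (543); these are the parental (non-recombinant) types.
So the F1 carried vi+ d+ on one chromosome and vi d on the other — the recessive alleles are on the same chromosome (cis / coupling).

cis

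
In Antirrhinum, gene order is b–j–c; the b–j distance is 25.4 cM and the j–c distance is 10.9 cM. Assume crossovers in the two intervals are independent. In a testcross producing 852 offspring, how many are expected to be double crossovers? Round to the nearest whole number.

Map distances give recombination frequencies of 0.254 and 0.109 for the two intervals.
With no interference, expected double-crossover frequency = 0.254 × 0.109 = 0.02769.
Expected number = 0.02769 × 852 = 23.59 ≈ 24.

24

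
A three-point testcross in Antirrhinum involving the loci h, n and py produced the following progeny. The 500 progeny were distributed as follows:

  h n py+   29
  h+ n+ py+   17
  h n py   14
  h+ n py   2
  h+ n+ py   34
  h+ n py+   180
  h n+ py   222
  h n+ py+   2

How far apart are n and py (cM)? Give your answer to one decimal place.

The two most frequent reciprocal classes, h+ n py+ and h n+ py, are the parental types, so the F1 was h+ n py+ / h n+ py.
The two rarest classes, h+ n py and h n+ py+, are the double crossovers. Comparing them with the parentals, only the py allele has switched, so py is the middle locus and the order is h – py – n.
Crossovers in the py–n interval produce the single-crossover classes h+ n+ py+ and h n py (17 + 14 = 31) plus the double crossovers (4).
RF(py–n) = (31 + 4) / 500 = 35/500 = 0.0700 → 7.0 cM.

7.0 cM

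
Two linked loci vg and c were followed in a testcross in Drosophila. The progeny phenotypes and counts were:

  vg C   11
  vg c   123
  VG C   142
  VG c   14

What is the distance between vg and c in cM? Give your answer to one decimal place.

The two most frequent classes, VG C (142) and vg c (123), are the parental types, so the F1 was VG C / vg c.
The recombinant classes are VG c and vg C: 14 + 11 = 25.
Recombination frequency = 25/290 = 0.0862 ≈ 8.6%, i.e. 8.6 cM.

8.6 cM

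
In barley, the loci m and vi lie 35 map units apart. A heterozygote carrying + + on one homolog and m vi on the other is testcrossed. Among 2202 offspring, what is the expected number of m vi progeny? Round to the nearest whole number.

716

A map distance of 35 map units corresponds to a recombination frequency of 0.350.
The F1 is + + / m vi, so m vi is a parental gamete class with expected frequency (1 − r)/2 = 0.650/2 = 0.3250.
Expected number = 0.3250 × 2202 = 715.65 ≈ 716.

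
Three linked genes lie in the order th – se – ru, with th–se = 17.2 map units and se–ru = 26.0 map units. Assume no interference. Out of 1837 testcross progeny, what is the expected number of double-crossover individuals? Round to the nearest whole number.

Map distances give recombination frequencies of 0.172 and 0.260 for the two intervals.
With no interference, expected double-crossover frequency = 0.172 × 0.260 = 0.04472.
Expected number = 0.04472 × 1837 = 82.15 ≈ 82.

82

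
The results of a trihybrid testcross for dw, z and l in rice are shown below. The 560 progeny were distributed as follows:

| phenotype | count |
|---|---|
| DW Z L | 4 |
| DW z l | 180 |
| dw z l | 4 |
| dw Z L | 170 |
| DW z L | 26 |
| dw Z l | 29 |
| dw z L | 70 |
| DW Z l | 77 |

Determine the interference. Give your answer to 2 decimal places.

0.54

The two most frequent reciprocal classes, DW z l and dw Z L, are the parental types, so the F1 was DW z l / dw Z L.
The two rarest classes, dw z l and DW Z L, are the double crossovers. Comparing them with the parentals, only the dw allele has switched, so dw is the middle locus and the order is z – dw – l.
z–dw: (147 + 8)/560 = 0.2768; dw–l: (55 + 8)/560 = 0.1125.
Expected DCO frequency = 0.2768 × 0.1125 ≈ 0.03114; observed = 8/560 ≈ 0.01429.
Coefficient of coincidence = 0.01429/0.03114 ≈ 0.46; interference = 1 − 0.46 = 0.54.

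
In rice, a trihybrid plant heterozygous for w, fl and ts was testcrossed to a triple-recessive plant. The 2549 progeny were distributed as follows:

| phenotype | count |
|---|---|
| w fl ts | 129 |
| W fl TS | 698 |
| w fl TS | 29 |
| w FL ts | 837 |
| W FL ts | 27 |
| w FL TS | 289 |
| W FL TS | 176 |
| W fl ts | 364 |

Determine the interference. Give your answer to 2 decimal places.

0.44

The two most frequent reciprocal classes, w FL ts and W fl TS, are the parental types, so the F1 was w FL ts / W fl TS.
The two rarest classes, W FL ts and w fl TS, are the double crossovers. Comparing them with the parentals, only the w allele has switched, so w is the middle locus and the order is fl – w – ts.
fl–w: (305 + 56)/2549 = 0.1416; w–ts: (653 + 56)/2549 = 0.2781.
Expected DCO frequency = 0.1416 × 0.2781 ≈ 0.03938; observed = 56/2549 ≈ 0.02197.
Coefficient of coincidence = 0.02197/0.03938 ≈ 0.56; interference = 1 − 0.56 = 0.44.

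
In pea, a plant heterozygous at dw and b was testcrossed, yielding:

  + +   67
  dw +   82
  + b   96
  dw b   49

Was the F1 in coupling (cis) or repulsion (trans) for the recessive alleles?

The two most frequent classes are + b (96) and dw + (82); these are the parental (non-recombinant) types.
So the F1 carried + b on one chromosome and dw + on the other — the recessive alleles are on opposite chromosomes (trans / repulsion).

trans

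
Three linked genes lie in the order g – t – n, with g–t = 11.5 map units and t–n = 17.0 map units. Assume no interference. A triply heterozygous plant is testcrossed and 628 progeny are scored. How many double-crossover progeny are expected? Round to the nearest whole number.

Map distances give recombination frequencies of 0.115 and 0.170 for the two intervals.
With no interference, expected double-crossover frequency = 0.115 × 0.170 = 0.01955.
Expected number = 0.01955 × 628 = 12.28 ≈ 12.

12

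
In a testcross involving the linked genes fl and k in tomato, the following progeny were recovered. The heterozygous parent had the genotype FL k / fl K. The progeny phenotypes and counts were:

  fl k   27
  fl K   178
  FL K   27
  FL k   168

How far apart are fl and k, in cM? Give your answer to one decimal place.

The recombinant classes are FL K and fl k: 27 + 27 = 54.
Recombination frequency = 54/400 = 0.1350 ≈ 13.5%, i.e. 13.5 cM.

13.5 cM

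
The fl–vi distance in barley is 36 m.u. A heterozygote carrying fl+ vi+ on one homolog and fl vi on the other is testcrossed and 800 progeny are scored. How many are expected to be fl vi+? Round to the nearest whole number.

A map distance of 36 m.u. corresponds to a recombination frequency of 0.360.
The F1 is fl+ vi+ / fl vi, so fl vi+ is a recombinant gamete class with expected frequency r/2 = 0.360/2 = 0.1800.
Expected number = 0.1800 × 800 = 144.00 ≈ 144.

144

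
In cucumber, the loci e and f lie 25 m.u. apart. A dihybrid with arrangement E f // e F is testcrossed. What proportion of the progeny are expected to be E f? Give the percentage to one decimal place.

A map distance of 25 m.u. corresponds to a recombination frequency of 0.250.
The F1 is E f / e F, so E f is a parental gamete class with expected frequency (1 − r)/2 = 0.750/2 = 0.3750.
That is 0.3750 = 37.5% of the progeny.

37.5%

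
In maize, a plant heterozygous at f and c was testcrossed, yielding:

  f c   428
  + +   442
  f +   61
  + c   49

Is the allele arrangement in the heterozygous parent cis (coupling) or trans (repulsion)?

The two most frequent classes are + + (442) and f c (428); these are the parental (non-recombinant) types.
So the F1 carried + + on one chromosome and f c on the other — the recessive alleles are on the same chromosome (cis / coupling).

cis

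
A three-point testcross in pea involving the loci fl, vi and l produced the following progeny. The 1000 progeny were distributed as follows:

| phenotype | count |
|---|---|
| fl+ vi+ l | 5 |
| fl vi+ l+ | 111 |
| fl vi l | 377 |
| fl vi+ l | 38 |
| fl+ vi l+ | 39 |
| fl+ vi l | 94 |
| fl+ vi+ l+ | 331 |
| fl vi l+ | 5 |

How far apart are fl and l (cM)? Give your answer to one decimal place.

21.5 cM

The two most frequent reciprocal classes, fl+ vi+ l+ and fl vi l, are the parental types, so the F1 was fl+ vi+ l+ / fl vi l.
The two rarest classes, fl+ vi+ l and fl vi l+, are the double crossovers. Comparing them with the parentals, only the l allele has switched, so l is the middle locus and the order is fl – l – vi.
Crossovers in the fl–l interval produce the single-crossover classes fl vi+ l+ and fl+ vi l (111 + 94 = 205) plus the double crossovers (10).
RF(fl–l) = (205 + 10) / 1000 = 215/1000 = 0.2150 → 21.5 cM.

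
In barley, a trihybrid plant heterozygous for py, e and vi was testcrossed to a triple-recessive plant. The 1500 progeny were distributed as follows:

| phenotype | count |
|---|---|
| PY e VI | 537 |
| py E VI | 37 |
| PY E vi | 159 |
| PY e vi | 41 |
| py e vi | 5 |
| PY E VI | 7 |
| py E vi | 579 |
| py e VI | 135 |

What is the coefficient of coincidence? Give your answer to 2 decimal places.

0.65

The two most frequent reciprocal classes, py E vi and PY e VI, are the parental types, so the F1 was py E vi / PY e VI.
The two rarest classes, py e vi and PY E VI, are the double crossovers. Comparing them with the parentals, only the e allele has switched, so e is the middle locus and the order is py – e – vi.
py–e: (294 + 12)/1500 = 0.2040; e–vi: (78 + 12)/1500 = 0.0600.
Expected DCO frequency = 0.2040 × 0.0600 ≈ 0.01224; observed = 12/1500 ≈ 0.00800.
Coefficient of coincidence = 0.00800/0.01224 ≈ 0.65.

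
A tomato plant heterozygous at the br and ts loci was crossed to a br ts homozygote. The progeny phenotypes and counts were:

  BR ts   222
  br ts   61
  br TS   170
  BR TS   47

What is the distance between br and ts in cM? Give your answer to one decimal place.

21.6 cM

The two most frequent classes, BR ts (222) and br TS (170), are the parental types, so the F1 was BR ts / br TS.
The recombinant classes are BR TS and br ts: 47 + 61 = 108.
Recombination frequency = 108/500 = 0.2160 ≈ 21.6%, i.e. 21.6 cM.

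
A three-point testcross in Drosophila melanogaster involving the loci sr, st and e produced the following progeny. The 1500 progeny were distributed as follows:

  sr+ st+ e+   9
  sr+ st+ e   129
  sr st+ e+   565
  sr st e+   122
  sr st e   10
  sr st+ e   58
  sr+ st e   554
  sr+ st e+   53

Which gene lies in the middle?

sr

The two most frequent reciprocal classes, sr+ st e and sr st+ e+, are the parental types, so the F1 was sr+ st e / sr st+ e+.
The two rarest classes, sr st e and sr+ st+ e+, are the double crossovers. Comparing them with the parentals, only the sr allele has switched, so sr is the middle locus and the order is e – sr – st.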